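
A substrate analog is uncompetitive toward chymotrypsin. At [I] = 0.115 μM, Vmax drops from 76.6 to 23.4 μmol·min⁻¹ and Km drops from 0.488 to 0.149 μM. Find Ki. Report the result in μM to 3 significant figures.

0.0506 μM

Uncompetitive: Vmax,app = Vmax/α (and Km,app = Km/α) with α = 1 + [I]/Ki.
α = Vmax/Vmax,app = 76.6/23.4 = 3.274.
Ki = [I]/(α − 1) = 0.115/2.274 = 0.0506 μM.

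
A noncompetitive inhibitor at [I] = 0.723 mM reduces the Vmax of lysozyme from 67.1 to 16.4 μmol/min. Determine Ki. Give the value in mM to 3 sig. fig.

Noncompetitive: Vmax,app = Vmax/α with α = 1 + [I]/Ki.
α = Vmax/Vmax,app = 67.1/16.4 = 4.091.
Since α = 1 + [I]/Ki, [I]/Ki = 4.091 − 1 = 3.091 and Ki = 0.723/3.091 = 0.234 mM.

0.234 mM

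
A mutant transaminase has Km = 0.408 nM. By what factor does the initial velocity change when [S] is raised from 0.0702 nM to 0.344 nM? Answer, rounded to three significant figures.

3.12

The fractional saturations are [S]/(Km+[S]) = 0.0702/0.4782 = 0.1468 and 0.344/0.7520 = 0.4574.
v₂/v₁ is just their ratio: 0.4574/0.1468 = 3.12.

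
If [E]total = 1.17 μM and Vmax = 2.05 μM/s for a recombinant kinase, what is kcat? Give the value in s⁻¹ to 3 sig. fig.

1.75 s⁻¹

kcat = Vmax/[E]total = 2.05 μM/s / 1.17 μM = 1.75 s⁻¹.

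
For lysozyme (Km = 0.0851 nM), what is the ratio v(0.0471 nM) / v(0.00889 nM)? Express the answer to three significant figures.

The fractional saturations are [S]/(Km+[S]) = 0.00889/0.09399 = 0.09458 and 0.0471/0.1322 = 0.3563.
v₂/v₁ is just their ratio: 0.3563/0.09458 = 3.77.

3.77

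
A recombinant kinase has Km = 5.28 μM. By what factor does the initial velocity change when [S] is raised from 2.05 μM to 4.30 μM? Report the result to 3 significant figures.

1.60

Since Vmax cancels, v₂/v₁ = [S]₂(Km+[S]₁) / [S]₁(Km+[S]₂).
= 4.30×(5.28+2.05) / (2.05×(5.28+4.30)) = 31.52/19.64 = 1.60.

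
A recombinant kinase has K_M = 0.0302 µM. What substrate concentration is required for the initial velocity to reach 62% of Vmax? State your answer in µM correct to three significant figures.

0.0493 µM

v/Vmax = [S]/(Km+[S]) = 0.62, so [S] = Km·0.62/(1 − 0.62) = 0.0302 × 1.632.
[S] = 0.0493 µM.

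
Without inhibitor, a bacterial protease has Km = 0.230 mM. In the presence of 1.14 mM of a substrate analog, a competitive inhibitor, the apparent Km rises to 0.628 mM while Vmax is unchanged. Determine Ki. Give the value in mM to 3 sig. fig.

0.659 mM

Competitive: Km,app = α·Km with α = 1 + [I]/Ki.
α = Km,app/Km = 0.628/0.230 = 2.730.
Ki = [I]/(α − 1) = 1.14/1.730 = 0.659 mM.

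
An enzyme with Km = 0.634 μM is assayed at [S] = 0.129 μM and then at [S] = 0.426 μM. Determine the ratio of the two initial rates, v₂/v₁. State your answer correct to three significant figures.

Since Vmax cancels, v₂/v₁ = [S]₂(Km+[S]₁) / [S]₁(Km+[S]₂).
= 0.426×(0.634+0.129) / (0.129×(0.634+0.426)) = 0.3250/0.1367 = 2.38.

2.38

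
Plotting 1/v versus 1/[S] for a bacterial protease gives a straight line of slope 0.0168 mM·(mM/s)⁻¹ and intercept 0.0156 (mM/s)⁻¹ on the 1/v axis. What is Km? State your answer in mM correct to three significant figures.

y-intercept = 1/Vmax ⇒ Vmax = 64.1 mM/s; slope = Km/Vmax ⇒ Km = slope × Vmax.
Km = 0.0168 × 64.1 = 1.08 mM.

1.08 mM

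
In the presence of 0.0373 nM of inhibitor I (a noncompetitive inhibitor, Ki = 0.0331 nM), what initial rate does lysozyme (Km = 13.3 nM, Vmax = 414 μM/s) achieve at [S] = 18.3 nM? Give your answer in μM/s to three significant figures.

113 μM/s

With α = 1 + [I]/Ki = 1 + 0.0373/0.0331 = 2.127, the noncompetitive rate law is v = (Vmax/α)·[S] / (Km + [S]).
v = (414/2.127)×18.3 / (13.3 + 18.3) = 3562/31.60 = 113 μM/s.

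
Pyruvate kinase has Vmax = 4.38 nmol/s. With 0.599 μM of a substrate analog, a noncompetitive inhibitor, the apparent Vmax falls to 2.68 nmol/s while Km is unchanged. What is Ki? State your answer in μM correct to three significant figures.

0.944 μM

Noncompetitive: Vmax,app = Vmax/α with α = 1 + [I]/Ki.
α = Vmax/Vmax,app = 4.38/2.68 = 1.634.
Ki = [I]/(α − 1) = 0.599/0.6343 = 0.944 μM.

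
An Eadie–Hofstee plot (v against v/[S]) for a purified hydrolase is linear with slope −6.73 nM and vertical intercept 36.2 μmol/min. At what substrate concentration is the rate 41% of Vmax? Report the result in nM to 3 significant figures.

4.68 nM

The Eadie–Hofstee slope gives Km = 6.73 nM (slope = −Km).
v/Vmax = [S]/(Km+[S]) = 0.41 ⇒ [S] = Km·0.41/(1−0.41) = 6.73 × 0.6949 = 4.68 nM.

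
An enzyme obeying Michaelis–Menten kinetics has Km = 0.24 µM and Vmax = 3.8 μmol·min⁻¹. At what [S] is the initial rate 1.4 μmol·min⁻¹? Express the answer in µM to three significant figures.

The required fractional saturation is v/Vmax = 1.4/3.8 = 0.3684.
Then [S]/(Km+[S]) = 0.3684 ⇒ [S] = 0.24 × 0.3684/(1 − 0.3684) = 0.140 µM.

0.140 µM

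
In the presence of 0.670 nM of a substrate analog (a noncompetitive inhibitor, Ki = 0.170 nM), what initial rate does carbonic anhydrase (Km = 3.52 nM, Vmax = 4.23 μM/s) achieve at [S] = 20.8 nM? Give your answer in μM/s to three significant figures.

With α = 1 + [I]/Ki = 1 + 0.670/0.170 = 4.941, the noncompetitive rate law is v = (Vmax/α)·[S] / (Km + [S]).
v = (4.23/4.941)×20.8 / (3.52 + 20.8) = 17.81/24.32 = 0.732 μM/s.

0.732 μM/s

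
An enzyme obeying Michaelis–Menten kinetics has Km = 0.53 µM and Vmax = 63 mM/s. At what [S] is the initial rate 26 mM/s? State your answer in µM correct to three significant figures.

0.372 µM

The required fractional saturation is v/Vmax = 26/63 = 0.4127.
Then [S]/(Km+[S]) = 0.4127 ⇒ [S] = 0.53 × 0.4127/(1 − 0.4127) = 0.372 µM.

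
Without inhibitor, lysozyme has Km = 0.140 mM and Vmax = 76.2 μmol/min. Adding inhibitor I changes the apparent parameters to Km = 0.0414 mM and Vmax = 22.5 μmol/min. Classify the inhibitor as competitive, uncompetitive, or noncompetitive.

Both Km and Vmax decrease by the same factor (~3.38-fold) — characteristic of uncompetitive inhibition.

uncompetitive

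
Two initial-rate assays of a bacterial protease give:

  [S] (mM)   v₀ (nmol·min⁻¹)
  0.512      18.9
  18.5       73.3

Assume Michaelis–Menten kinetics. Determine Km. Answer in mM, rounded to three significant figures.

From v = Vmax[S]/(Km+[S]), each point gives Vmax = v(Km+[S])/[S].
Equating: 18.9(Km+0.512)/0.512 = 73.3(Km+18.5)/18.5.
36.91·Km + 18.9 = 3.962·Km + 73.3, so (36.91 − 3.962)·Km = 73.3 − 18.9.
Km = 54.40/32.95 = 1.65 mM; then Vmax = 18.9(1.65+0.512)/0.512 = 79.8 nmol·min⁻¹.

1.65 mM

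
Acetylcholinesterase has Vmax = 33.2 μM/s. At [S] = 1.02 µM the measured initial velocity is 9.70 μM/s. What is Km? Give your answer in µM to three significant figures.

From v = Vmax[S]/(Km+[S]), Km = [S](Vmax − v)/v.
Km = 1.02 × (33.2 − 9.70) / 9.70 = 23.97/9.70 = 2.47 µM.

2.47 µM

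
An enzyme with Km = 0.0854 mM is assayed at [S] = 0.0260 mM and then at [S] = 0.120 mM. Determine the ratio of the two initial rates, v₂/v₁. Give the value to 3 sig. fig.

Since Vmax cancels, v₂/v₁ = [S]₂(Km+[S]₁) / [S]₁(Km+[S]₂).
= 0.120×(0.0854+0.0260) / (0.0260×(0.0854+0.120)) = 0.01337/0.005340 = 2.50.

2.50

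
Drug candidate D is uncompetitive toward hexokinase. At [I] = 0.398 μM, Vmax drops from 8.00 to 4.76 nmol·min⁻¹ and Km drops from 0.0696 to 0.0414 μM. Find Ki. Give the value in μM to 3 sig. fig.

Uncompetitive: Vmax,app = Vmax/α (and Km,app = Km/α) with α = 1 + [I]/Ki.
α = Vmax/Vmax,app = 8.00/4.76 = 1.681.
Ki = [I]/(α − 1) = 0.398/0.6807 = 0.585 μM.

0.585 μM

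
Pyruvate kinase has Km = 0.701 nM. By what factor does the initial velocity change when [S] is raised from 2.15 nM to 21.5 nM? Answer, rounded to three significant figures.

The fractional saturations are [S]/(Km+[S]) = 2.15/2.851 = 0.7541 and 21.5/22.20 = 0.9684.
v₂/v₁ is just their ratio: 0.9684/0.7541 = 1.28.

1.28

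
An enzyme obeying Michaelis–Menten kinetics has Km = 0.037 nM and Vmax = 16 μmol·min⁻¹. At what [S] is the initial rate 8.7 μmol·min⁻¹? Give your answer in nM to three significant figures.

The required fractional saturation is v/Vmax = 8.7/16 = 0.5438.
Then [S]/(Km+[S]) = 0.5438 ⇒ [S] = 0.037 × 0.5438/(1 − 0.5438) = 0.0441 nM.

0.0441 nM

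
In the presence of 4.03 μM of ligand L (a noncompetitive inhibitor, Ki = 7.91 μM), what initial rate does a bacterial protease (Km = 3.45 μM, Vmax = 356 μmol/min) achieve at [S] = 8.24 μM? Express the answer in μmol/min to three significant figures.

With α = 1 + [I]/Ki = 1 + 4.03/7.91 = 1.509, the noncompetitive rate law is v = (Vmax/α)·[S] / (Km + [S]).
v = (356/1.509)×8.24 / (3.45 + 8.24) = 1943/11.69 = 166 μmol/min.

166 μmol/min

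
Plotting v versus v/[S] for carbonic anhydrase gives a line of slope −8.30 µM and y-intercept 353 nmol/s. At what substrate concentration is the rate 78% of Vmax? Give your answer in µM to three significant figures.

29.4 µM

The Eadie–Hofstee slope gives Km = 8.30 µM (slope = −Km).
v/Vmax = [S]/(Km+[S]) = 0.78 ⇒ [S] = Km·0.78/(1−0.78) = 8.30 × 3.545 = 29.4 µM.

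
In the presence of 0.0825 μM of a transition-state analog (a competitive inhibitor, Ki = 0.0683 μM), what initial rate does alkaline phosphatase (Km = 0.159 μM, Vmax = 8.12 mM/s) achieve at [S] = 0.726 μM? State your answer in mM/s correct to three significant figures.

5.47 mM/s

With α = 1 + [I]/Ki = 1 + 0.0825/0.0683 = 2.208, the competitive rate law is v = Vmax[S] / (αKm + [S]).
v = 8.12×0.726 / (2.208×0.159 + 0.726) = 5.895/1.077 = 5.47 mM/s.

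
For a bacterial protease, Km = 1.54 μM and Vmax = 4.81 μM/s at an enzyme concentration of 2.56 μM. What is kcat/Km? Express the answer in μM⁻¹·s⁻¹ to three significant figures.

1.22 μM⁻¹·s⁻¹

kcat = Vmax/[E]total = 4.81/2.56 = 1.88 s⁻¹.
kcat/Km = 1.88/1.54 = 1.22 μM⁻¹·s⁻¹.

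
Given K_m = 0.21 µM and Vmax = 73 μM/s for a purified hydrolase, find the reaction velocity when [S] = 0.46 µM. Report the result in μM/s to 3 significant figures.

v = Vmax·[S]/(Km + [S]) = 73 × 0.46 / (0.21 + 0.46)
  = 33.58 / 0.6700 = 50.1 μM/s.

50.1 μM/s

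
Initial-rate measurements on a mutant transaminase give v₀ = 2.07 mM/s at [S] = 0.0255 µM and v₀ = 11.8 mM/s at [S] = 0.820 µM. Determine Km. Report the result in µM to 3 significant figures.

In reciprocal form, 1/v = (Km/Vmax)·(1/[S]) + 1/Vmax. The two points give (1/[S], 1/v) = (39.22, 0.4831) and (1.220, 0.08475).
Slope = (0.4831 − 0.08475)/(39.22 − 1.220) = 0.01048; intercept = 0.4831 − 0.01048×39.22 = 0.07196.
Vmax = 1/intercept = 13.9 mM/s; Km = slope × Vmax = 0.01048 × 13.9 = 0.146 µM.

0.146 µM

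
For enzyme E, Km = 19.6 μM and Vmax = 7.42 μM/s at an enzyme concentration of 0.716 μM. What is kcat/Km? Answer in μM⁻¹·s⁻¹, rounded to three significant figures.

0.529 μM⁻¹·s⁻¹

kcat = Vmax/[E]total = 7.42/0.716 = 10.4 s⁻¹.
kcat/Km = 10.4/19.6 = 0.529 μM⁻¹·s⁻¹.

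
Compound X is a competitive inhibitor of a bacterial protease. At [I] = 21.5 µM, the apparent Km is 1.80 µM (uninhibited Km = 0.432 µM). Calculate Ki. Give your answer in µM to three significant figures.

Competitive: Km,app = α·Km with α = 1 + [I]/Ki.
α = Km,app/Km = 1.80/0.432 = 4.167.
Ki = [I]/(α − 1) = 21.5/3.167 = 6.79 µM.

6.79 µM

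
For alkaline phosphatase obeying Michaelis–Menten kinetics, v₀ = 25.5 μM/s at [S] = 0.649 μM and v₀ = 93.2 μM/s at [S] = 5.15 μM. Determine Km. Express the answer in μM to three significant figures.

3.19 μM

In reciprocal form, 1/v = (Km/Vmax)·(1/[S]) + 1/Vmax. The two points give (1/[S], 1/v) = (1.541, 0.03922) and (0.1942, 0.01073).
Slope = (0.03922 − 0.01073)/(1.541 − 0.1942) = 0.02115; intercept = 0.03922 − 0.02115×1.541 = 0.006622.
Vmax = 1/intercept = 151 μM/s; Km = slope × Vmax = 0.02115 × 151 = 3.19 μM.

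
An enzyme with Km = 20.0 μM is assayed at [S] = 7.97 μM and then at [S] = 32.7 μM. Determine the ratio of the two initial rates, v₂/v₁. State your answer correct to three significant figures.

The fractional saturations are [S]/(Km+[S]) = 7.97/27.97 = 0.2849 and 32.7/52.70 = 0.6205.
v₂/v₁ is just their ratio: 0.6205/0.2849 = 2.18.

2.18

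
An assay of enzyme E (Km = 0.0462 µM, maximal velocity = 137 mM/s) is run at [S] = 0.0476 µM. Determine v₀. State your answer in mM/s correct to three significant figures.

[S]/(Km+[S]) = 0.0476/0.09380 = 0.5075, the fractional saturation.
v = 0.5075 × Vmax = 0.5075 × 137 = 69.5 mM/s.

69.5 mM/s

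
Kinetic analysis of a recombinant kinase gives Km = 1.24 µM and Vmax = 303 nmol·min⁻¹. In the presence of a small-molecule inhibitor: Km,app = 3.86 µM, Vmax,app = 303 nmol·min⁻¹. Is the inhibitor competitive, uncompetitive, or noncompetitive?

competitive

Km increases (1.24 → 3.86 µM) while Vmax is unchanged — the hallmark of competitive inhibition.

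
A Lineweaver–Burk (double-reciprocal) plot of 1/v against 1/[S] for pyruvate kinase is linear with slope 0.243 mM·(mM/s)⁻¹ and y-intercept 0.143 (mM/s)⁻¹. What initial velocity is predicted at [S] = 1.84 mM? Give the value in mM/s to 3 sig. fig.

The y-intercept is 1/Vmax, so Vmax = 1/0.143 = 6.99 mM/s.
The slope is Km/Vmax, so Km = 0.243 × 6.99 = 1.70 mM.
Then v = 6.99 × 1.84/(1.70 + 1.84) = 3.64 mM/s.

3.64 mM/s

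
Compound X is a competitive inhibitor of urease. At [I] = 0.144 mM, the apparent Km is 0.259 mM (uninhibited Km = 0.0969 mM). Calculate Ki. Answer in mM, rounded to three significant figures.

0.0861 mM

Competitive: Km,app = α·Km with α = 1 + [I]/Ki.
α = Km,app/Km = 0.259/0.0969 = 2.673.
Ki = [I]/(α − 1) = 0.144/1.673 = 0.0861 mM.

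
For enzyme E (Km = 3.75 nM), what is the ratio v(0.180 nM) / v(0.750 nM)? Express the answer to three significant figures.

0.275

The fractional saturations are [S]/(Km+[S]) = 0.750/4.500 = 0.1667 and 0.180/3.930 = 0.04580.
v₂/v₁ is just their ratio: 0.04580/0.1667 = 0.275.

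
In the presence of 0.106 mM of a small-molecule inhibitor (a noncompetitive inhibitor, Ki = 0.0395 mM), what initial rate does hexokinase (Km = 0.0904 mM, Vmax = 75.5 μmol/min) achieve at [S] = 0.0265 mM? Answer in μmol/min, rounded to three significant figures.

4.65 μmol/min

With α = 1 + [I]/Ki = 1 + 0.106/0.0395 = 3.684, the noncompetitive rate law is v = (Vmax/α)·[S] / (Km + [S]).
v = (75.5/3.684)×0.0265 / (0.0904 + 0.0265) = 0.5432/0.1169 = 4.65 μmol/min.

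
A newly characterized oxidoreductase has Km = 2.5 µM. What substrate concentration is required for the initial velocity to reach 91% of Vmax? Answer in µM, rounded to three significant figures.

25.3 µM

v/Vmax = [S]/(Km+[S]) = 0.91, so [S] = Km·0.91/(1 − 0.91) = 2.5 × 10.11.
[S] = 25.3 µM.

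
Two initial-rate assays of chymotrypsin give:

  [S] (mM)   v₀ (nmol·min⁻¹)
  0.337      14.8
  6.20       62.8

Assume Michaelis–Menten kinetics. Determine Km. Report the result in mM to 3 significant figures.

From v = Vmax[S]/(Km+[S]), each point gives Vmax = v(Km+[S])/[S].
Equating: 14.8(Km+0.337)/0.337 = 62.8(Km+6.20)/6.20.
43.92·Km + 14.8 = 10.13·Km + 62.8, so (43.92 − 10.13)·Km = 62.8 − 14.8.
Km = 48.00/33.79 = 1.42 mM; then Vmax = 14.8(1.42+0.337)/0.337 = 77.2 nmol·min⁻¹.

1.42 mM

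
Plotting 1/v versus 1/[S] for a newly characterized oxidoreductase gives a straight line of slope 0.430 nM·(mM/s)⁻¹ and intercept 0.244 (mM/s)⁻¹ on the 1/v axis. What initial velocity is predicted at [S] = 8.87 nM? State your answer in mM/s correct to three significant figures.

The y-intercept is 1/Vmax, so Vmax = 1/0.244 = 4.10 mM/s.
The slope is Km/Vmax, so Km = 0.430 × 4.10 = 1.76 nM.
Then v = 4.10 × 8.87/(1.76 + 8.87) = 3.42 mM/s.

3.42 mM/s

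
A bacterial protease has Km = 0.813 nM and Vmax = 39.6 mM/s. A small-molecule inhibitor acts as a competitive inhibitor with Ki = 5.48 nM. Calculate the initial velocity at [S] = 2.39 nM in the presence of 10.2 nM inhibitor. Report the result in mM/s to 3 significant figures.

With α = 1 + [I]/Ki = 1 + 10.2/5.48 = 2.861, the competitive rate law is v = Vmax[S] / (αKm + [S]).
v = 39.6×2.39 / (2.861×0.813 + 2.39) = 94.64/4.716 = 20.1 mM/s.

20.1 mM/s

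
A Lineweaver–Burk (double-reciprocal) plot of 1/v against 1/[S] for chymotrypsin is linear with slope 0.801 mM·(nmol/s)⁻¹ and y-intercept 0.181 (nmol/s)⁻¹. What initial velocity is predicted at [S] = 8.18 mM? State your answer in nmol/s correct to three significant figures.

The y-intercept is 1/Vmax, so Vmax = 1/0.181 = 5.52 nmol/s.
The slope is Km/Vmax, so Km = 0.801 × 5.52 = 4.43 mM.
Then v = 5.52 × 8.18/(4.43 + 8.18) = 3.59 nmol/s.

3.59 nmol/s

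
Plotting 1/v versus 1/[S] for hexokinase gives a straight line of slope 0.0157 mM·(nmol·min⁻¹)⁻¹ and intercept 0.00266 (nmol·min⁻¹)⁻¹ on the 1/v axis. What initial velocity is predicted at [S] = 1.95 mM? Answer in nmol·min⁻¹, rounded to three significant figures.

The y-intercept is 1/Vmax, so Vmax = 1/0.00266 = 376 nmol·min⁻¹.
The slope is Km/Vmax, so Km = 0.0157 × 376 = 5.90 mM.
Then v = 376 × 1.95/(5.90 + 1.95) = 93.4 nmol·min⁻¹.

93.4 nmol·min⁻¹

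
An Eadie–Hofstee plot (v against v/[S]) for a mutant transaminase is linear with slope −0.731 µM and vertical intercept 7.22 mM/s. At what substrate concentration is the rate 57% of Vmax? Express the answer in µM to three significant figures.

0.969 µM

The Eadie–Hofstee slope gives Km = 0.731 µM (slope = −Km).
v/Vmax = [S]/(Km+[S]) = 0.57 ⇒ [S] = Km·0.57/(1−0.57) = 0.731 × 1.326 = 0.969 µM.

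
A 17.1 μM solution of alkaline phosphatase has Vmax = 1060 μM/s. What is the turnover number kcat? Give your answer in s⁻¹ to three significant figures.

62.0 s⁻¹

kcat = Vmax/[E]total = 1060 μM/s / 17.1 μM = 62.0 s⁻¹.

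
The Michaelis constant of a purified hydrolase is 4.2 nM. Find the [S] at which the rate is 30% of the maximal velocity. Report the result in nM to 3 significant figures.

v/Vmax = [S]/(Km+[S]) = 0.3, so [S] = Km·0.3/(1 − 0.3) = 4.2 × 0.4286.
[S] = 1.80 nM.

1.80 nM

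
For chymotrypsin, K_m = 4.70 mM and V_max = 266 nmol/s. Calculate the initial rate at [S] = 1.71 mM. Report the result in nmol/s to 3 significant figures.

[S]/(Km+[S]) = 1.71/6.410 = 0.2668, the fractional saturation.
v = 0.2668 × Vmax = 0.2668 × 266 = 71.0 nmol/s.

71.0 nmol/s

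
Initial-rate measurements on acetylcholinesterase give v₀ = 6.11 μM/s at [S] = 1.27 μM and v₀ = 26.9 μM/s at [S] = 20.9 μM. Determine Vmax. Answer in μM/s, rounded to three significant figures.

34.5 μM/s

From v = Vmax[S]/(Km+[S]), each point gives Vmax = v(Km+[S])/[S].
Equating: 6.11(Km+1.27)/1.27 = 26.9(Km+20.9)/20.9.
4.811·Km + 6.11 = 1.287·Km + 26.9, so (4.811 − 1.287)·Km = 26.9 − 6.11.
Km = 20.79/3.524 = 5.90 μM; then Vmax = 6.11(5.90+1.27)/1.27 = 34.5 μM/s.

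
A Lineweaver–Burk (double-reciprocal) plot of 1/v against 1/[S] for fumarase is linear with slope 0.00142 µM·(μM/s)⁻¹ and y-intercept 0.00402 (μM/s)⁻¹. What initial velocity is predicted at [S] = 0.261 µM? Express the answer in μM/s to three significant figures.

106 μM/s

The y-intercept is 1/Vmax, so Vmax = 1/0.00402 = 249 μM/s.
The slope is Km/Vmax, so Km = 0.00142 × 249 = 0.353 µM.
Then v = 249 × 0.261/(0.353 + 0.261) = 106 μM/s.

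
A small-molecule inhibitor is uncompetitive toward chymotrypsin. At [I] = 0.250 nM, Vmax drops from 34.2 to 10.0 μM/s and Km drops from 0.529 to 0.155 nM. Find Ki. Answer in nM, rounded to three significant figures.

Uncompetitive: Vmax,app = Vmax/α (and Km,app = Km/α) with α = 1 + [I]/Ki.
α = Vmax/Vmax,app = 34.2/10.0 = 3.420.
Ki = [I]/(α − 1) = 0.250/2.420 = 0.103 nM.

0.103 nM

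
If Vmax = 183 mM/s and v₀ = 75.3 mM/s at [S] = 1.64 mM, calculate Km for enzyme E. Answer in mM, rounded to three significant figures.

2.35 mM

From v = Vmax[S]/(Km+[S]), Km = [S](Vmax − v)/v.
Km = 1.64 × (183 − 75.3) / 75.3 = 176.6/75.3 = 2.35 mM.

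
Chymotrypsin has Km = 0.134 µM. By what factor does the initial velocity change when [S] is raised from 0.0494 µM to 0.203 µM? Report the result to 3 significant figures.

Since Vmax cancels, v₂/v₁ = [S]₂(Km+[S]₁) / [S]₁(Km+[S]₂).
= 0.203×(0.134+0.0494) / (0.0494×(0.134+0.203)) = 0.03723/0.01665 = 2.24.

2.24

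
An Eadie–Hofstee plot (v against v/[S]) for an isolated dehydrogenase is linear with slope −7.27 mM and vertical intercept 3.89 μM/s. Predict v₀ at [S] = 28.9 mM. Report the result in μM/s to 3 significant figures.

3.11 μM/s

In the Eadie–Hofstee form v = Vmax − Km·(v/[S]), the slope is −Km and the intercept is Vmax, so Km = 7.27 mM and Vmax = 3.89 μM/s.
v = 3.89 × 28.9/(7.27 + 28.9) = 3.11 μM/s.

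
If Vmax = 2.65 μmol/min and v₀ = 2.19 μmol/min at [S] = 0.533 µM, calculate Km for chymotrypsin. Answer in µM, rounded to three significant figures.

0.112 µM

From v = Vmax[S]/(Km+[S]), Km = [S](Vmax − v)/v.
Km = 0.533 × (2.65 − 2.19) / 2.19 = 0.2452/2.19 = 0.112 µM.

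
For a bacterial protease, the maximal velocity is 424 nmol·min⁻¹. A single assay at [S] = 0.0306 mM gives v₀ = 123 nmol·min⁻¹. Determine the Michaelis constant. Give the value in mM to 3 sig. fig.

0.0749 mM

v/Vmax = 123/424 = 0.2901 = [S]/(Km+[S]).
So Km + [S] = [S]/0.2901 = 0.1055 mM, giving Km = 0.1055 − 0.0306 = 0.0749 mM.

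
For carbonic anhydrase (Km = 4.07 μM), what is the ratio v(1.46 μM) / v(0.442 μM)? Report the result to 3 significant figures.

2.70

Since Vmax cancels, v₂/v₁ = [S]₂(Km+[S]₁) / [S]₁(Km+[S]₂).
= 1.46×(4.07+0.442) / (0.442×(4.07+1.46)) = 6.588/2.444 = 2.70.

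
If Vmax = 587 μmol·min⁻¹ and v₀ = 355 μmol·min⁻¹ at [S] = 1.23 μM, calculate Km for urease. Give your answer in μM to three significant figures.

0.804 μM

v/Vmax = 355/587 = 0.6048 = [S]/(Km+[S]).
So Km + [S] = [S]/0.6048 = 2.034 μM, giving Km = 2.034 − 1.23 = 0.804 μM.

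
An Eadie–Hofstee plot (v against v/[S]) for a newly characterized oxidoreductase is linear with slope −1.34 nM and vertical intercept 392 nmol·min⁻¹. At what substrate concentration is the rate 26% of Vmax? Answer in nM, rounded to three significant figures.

The Eadie–Hofstee slope gives Km = 1.34 nM (slope = −Km).
v/Vmax = [S]/(Km+[S]) = 0.26 ⇒ [S] = Km·0.26/(1−0.26) = 1.34 × 0.3514 = 0.471 nM.

0.471 nM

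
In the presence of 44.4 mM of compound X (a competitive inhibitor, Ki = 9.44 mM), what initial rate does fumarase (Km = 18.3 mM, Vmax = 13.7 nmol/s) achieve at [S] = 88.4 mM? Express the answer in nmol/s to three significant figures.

α = 1 + [I]/Ki = 1 + 44.4/9.44 = 5.703.
For a competitive inhibitor, Vmax is unchanged and the apparent Km becomes α·Km: Km,app = 104 mM, Vmax,app = 13.7 nmol/s.
v = Vmax,app·[S]/(Km,app + [S]) = 13.7 × 88.4/(104 + 88.4) = 6.28 nmol/s.

6.28 nmol/s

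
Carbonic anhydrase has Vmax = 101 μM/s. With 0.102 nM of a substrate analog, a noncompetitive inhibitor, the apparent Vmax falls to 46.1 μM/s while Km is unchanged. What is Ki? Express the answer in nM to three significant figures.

Noncompetitive: Vmax,app = Vmax/α with α = 1 + [I]/Ki.
α = Vmax/Vmax,app = 101/46.1 = 2.191.
Ki = [I]/(α − 1) = 0.102/1.191 = 0.0857 nM.

0.0857 nM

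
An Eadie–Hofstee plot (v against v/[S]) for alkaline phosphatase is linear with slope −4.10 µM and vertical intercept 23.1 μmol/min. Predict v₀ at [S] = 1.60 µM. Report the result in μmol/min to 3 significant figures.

6.48 μmol/min

In the Eadie–Hofstee form v = Vmax − Km·(v/[S]), the slope is −Km and the intercept is Vmax, so Km = 4.10 µM and Vmax = 23.1 μmol/min.
v = 23.1 × 1.60/(4.10 + 1.60) = 6.48 μmol/min.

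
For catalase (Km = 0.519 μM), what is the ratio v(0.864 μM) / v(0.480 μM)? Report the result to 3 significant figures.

1.30

The fractional saturations are [S]/(Km+[S]) = 0.480/0.9990 = 0.4805 and 0.864/1.383 = 0.6247.
v₂/v₁ is just their ratio: 0.6247/0.4805 = 1.30.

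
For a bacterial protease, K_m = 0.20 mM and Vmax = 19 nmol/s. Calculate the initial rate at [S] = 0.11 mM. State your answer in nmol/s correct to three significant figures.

6.74 nmol/s

v = Vmax·[S]/(Km + [S]) = 19 × 0.11 / (0.20 + 0.11)
  = 2.090 / 0.3100 = 6.74 nmol/s.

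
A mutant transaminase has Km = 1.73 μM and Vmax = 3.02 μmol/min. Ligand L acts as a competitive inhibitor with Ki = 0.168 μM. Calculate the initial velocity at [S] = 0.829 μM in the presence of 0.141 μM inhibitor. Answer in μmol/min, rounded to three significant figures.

With α = 1 + [I]/Ki = 1 + 0.141/0.168 = 1.839, the competitive rate law is v = Vmax[S] / (αKm + [S]).
v = 3.02×0.829 / (1.839×1.73 + 0.829) = 2.504/4.011 = 0.624 μmol/min.

0.624 μmol/min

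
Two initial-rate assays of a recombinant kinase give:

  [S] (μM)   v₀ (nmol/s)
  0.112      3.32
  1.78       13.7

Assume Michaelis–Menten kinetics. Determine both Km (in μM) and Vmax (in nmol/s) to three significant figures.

From v = Vmax[S]/(Km+[S]), each point gives Vmax = v(Km+[S])/[S].
Equating: 3.32(Km+0.112)/0.112 = 13.7(Km+1.78)/1.78.
29.64·Km + 3.32 = 7.697·Km + 13.7, so (29.64 − 7.697)·Km = 13.7 − 3.32.
Km = 10.38/21.95 = 0.473 μM; then Vmax = 3.32(0.473+0.112)/0.112 = 17.3 nmol/s.

Km = 0.473 μM; Vmax = 17.3 nmol/s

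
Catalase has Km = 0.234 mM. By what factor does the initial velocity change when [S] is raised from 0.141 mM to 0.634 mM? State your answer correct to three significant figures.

The fractional saturations are [S]/(Km+[S]) = 0.141/0.3750 = 0.3760 and 0.634/0.8680 = 0.7304.
v₂/v₁ is just their ratio: 0.7304/0.3760 = 1.94.

1.94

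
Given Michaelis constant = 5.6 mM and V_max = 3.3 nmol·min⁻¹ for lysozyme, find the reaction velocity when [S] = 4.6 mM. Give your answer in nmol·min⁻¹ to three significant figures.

v = Vmax·[S]/(Km + [S]) = 3.3 × 4.6 / (5.6 + 4.6)
  = 15.18 / 10.20 = 1.49 nmol·min⁻¹.

1.49 nmol·min⁻¹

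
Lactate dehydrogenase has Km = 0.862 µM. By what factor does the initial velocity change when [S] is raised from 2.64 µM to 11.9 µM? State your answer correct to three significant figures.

Since Vmax cancels, v₂/v₁ = [S]₂(Km+[S]₁) / [S]₁(Km+[S]₂).
= 11.9×(0.862+2.64) / (2.64×(0.862+11.9)) = 41.67/33.69 = 1.24.

1.24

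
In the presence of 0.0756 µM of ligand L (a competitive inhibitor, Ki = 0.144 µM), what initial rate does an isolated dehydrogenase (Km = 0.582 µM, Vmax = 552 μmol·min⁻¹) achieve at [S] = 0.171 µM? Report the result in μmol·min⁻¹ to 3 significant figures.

α = 1 + [I]/Ki = 1 + 0.0756/0.144 = 1.525.
For a competitive inhibitor, Vmax is unchanged and the apparent Km becomes α·Km: Km,app = 0.888 µM, Vmax,app = 552 μmol·min⁻¹.
v = Vmax,app·[S]/(Km,app + [S]) = 552 × 0.171/(0.888 + 0.171) = 89.2 μmol·min⁻¹.

89.2 μmol·min⁻¹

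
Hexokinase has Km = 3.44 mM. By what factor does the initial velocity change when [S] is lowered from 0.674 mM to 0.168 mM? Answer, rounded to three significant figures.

Since Vmax cancels, v₂/v₁ = [S]₂(Km+[S]₁) / [S]₁(Km+[S]₂).
= 0.168×(3.44+0.674) / (0.674×(3.44+0.168)) = 0.6912/2.432 = 0.284.

0.284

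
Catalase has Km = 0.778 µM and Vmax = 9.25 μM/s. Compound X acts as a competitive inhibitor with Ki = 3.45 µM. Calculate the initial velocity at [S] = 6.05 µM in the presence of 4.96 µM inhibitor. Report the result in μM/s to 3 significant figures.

α = 1 + [I]/Ki = 1 + 4.96/3.45 = 2.438.
For a competitive inhibitor, Vmax is unchanged and the apparent Km becomes α·Km: Km,app = 1.90 µM, Vmax,app = 9.25 μM/s.
v = Vmax,app·[S]/(Km,app + [S]) = 9.25 × 6.05/(1.90 + 6.05) = 7.04 μM/s.

7.04 μM/s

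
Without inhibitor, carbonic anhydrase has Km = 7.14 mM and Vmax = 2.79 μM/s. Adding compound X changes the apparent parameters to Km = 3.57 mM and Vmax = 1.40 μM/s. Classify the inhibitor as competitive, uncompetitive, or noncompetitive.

Both Km and Vmax decrease by the same factor (~2.00-fold) — characteristic of uncompetitive inhibition.

uncompetitive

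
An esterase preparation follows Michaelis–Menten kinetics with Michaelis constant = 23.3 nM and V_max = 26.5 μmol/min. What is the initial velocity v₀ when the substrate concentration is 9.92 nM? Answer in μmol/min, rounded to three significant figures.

[S]/(Km+[S]) = 9.92/33.22 = 0.2986, the fractional saturation.
v = 0.2986 × Vmax = 0.2986 × 26.5 = 7.91 μmol/min.

7.91 μmol/min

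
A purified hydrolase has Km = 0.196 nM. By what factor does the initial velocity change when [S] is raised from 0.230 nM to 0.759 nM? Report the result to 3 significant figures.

1.47

The fractional saturations are [S]/(Km+[S]) = 0.230/0.4260 = 0.5399 and 0.759/0.9550 = 0.7948.
v₂/v₁ is just their ratio: 0.7948/0.5399 = 1.47.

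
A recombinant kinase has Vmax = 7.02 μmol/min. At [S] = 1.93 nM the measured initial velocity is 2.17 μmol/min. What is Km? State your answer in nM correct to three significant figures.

From v = Vmax[S]/(Km+[S]), Km = [S](Vmax − v)/v.
Km = 1.93 × (7.02 − 2.17) / 2.17 = 9.360/2.17 = 4.31 nM.

4.31 nM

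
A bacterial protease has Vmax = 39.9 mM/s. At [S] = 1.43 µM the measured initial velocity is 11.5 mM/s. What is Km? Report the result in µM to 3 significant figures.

From v = Vmax[S]/(Km+[S]), Km = [S](Vmax − v)/v.
Km = 1.43 × (39.9 − 11.5) / 11.5 = 40.61/11.5 = 3.53 µM.

3.53 µM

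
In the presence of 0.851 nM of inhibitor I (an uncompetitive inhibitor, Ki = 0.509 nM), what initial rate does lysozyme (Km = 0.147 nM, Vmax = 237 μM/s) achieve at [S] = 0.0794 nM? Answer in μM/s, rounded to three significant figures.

With α = 1 + [I]/Ki = 1 + 0.851/0.509 = 2.672, the uncompetitive rate law is v = (Vmax/α)·[S] / (Km/α + [S]).
v = (237/2.672)×0.0794 / (0.147/2.672 + 0.0794) = 7.043/0.1344 = 52.4 μM/s.

52.4 μM/s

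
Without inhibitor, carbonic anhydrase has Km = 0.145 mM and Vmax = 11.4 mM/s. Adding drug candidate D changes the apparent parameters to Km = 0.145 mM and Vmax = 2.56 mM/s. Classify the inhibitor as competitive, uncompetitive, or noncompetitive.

noncompetitive

Vmax decreases (11.4 → 2.56 mM/s) while Km is unchanged — pure noncompetitive inhibition.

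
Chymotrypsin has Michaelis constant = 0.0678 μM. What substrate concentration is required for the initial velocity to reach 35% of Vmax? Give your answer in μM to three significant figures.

0.0365 μM

v/Vmax = [S]/(Km+[S]) = 0.35, so [S] = Km·0.35/(1 − 0.35) = 0.0678 × 0.5385.
[S] = 0.0365 μM.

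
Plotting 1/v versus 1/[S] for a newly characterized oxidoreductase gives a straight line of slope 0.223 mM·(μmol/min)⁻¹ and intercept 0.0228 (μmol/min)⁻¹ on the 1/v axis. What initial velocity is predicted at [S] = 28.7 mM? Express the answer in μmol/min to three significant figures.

32.7 μmol/min

The y-intercept is 1/Vmax, so Vmax = 1/0.0228 = 43.9 μmol/min.
The slope is Km/Vmax, so Km = 0.223 × 43.9 = 9.78 mM.
Then v = 43.9 × 28.7/(9.78 + 28.7) = 32.7 μmol/min.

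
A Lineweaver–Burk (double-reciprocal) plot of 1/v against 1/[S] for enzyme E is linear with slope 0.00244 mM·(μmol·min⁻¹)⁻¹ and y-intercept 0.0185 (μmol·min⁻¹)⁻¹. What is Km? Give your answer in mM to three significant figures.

y-intercept = 1/Vmax ⇒ Vmax = 54.1 μmol·min⁻¹; slope = Km/Vmax ⇒ Km = slope × Vmax.
Km = 0.00244 × 54.1 = 0.132 mM.

0.132 mM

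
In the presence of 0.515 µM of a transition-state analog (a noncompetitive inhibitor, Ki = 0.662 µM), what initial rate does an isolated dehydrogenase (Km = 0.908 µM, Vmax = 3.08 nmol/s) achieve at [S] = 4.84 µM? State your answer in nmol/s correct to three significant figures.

1.46 nmol/s

With α = 1 + [I]/Ki = 1 + 0.515/0.662 = 1.778, the noncompetitive rate law is v = (Vmax/α)·[S] / (Km + [S]).
v = (3.08/1.778)×4.84 / (0.908 + 4.84) = 8.385/5.748 = 1.46 nmol/s.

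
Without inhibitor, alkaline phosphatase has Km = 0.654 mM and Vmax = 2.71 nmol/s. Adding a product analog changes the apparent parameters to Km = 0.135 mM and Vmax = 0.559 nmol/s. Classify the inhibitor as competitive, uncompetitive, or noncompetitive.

Both Km and Vmax decrease by the same factor (~4.85-fold) — characteristic of uncompetitive inhibition.

uncompetitive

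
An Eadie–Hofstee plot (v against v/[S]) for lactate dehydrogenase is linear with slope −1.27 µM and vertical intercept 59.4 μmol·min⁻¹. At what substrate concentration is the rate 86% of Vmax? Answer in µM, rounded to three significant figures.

7.80 µM

The Eadie–Hofstee slope gives Km = 1.27 µM (slope = −Km).
v/Vmax = [S]/(Km+[S]) = 0.86 ⇒ [S] = Km·0.86/(1−0.86) = 1.27 × 6.143 = 7.80 µM.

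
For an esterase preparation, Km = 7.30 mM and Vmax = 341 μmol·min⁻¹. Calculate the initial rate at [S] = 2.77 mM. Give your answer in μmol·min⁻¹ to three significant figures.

[S]/(Km+[S]) = 2.77/10.07 = 0.2751, the fractional saturation.
v = 0.2751 × Vmax = 0.2751 × 341 = 93.8 μmol·min⁻¹.

93.8 μmol·min⁻¹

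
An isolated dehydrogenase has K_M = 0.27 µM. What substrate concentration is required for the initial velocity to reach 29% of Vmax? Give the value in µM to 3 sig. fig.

v/Vmax = [S]/(Km+[S]) = 0.29, so [S] = Km·0.29/(1 − 0.29) = 0.27 × 0.4085.
[S] = 0.110 µM.

0.110 µM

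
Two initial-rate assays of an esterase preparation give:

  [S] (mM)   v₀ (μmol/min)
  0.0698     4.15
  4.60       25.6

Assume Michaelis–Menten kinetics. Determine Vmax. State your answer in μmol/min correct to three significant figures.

27.8 μmol/min

In reciprocal form, 1/v = (Km/Vmax)·(1/[S]) + 1/Vmax. The two points give (1/[S], 1/v) = (14.33, 0.2410) and (0.2174, 0.03906).
Slope = (0.2410 − 0.03906)/(14.33 − 0.2174) = 0.01431; intercept = 0.2410 − 0.01431×14.33 = 0.03595.
Vmax = 1/intercept = 27.8 μmol/min; Km = slope × Vmax = 0.01431 × 27.8 = 0.398 mM.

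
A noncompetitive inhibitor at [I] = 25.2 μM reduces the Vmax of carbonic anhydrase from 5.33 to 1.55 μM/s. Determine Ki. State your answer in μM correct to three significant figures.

10.3 μM

Noncompetitive: Vmax,app = Vmax/α with α = 1 + [I]/Ki.
α = Vmax/Vmax,app = 5.33/1.55 = 3.439.
Since α = 1 + [I]/Ki, [I]/Ki = 3.439 − 1 = 2.439 and Ki = 25.2/2.439 = 10.3 μM.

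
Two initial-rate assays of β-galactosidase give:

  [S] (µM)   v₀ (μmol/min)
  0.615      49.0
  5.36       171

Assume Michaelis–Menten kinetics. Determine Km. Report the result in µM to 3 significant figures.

2.55 µM

In reciprocal form, 1/v = (Km/Vmax)·(1/[S]) + 1/Vmax. The two points give (1/[S], 1/v) = (1.626, 0.02041) and (0.1866, 0.005848).
Slope = (0.02041 − 0.005848)/(1.626 − 0.1866) = 0.01012; intercept = 0.02041 − 0.01012×1.626 = 0.003961.
Vmax = 1/intercept = 252 μmol/min; Km = slope × Vmax = 0.01012 × 252 = 2.55 µM.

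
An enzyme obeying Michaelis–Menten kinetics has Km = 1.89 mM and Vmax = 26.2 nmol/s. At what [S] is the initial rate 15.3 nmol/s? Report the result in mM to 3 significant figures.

2.65 mM

Rearranging v = Vmax[S]/(Km+[S]) gives [S] = Km·v/(Vmax − v).
[S] = 1.89 × 15.3 / (26.2 − 15.3) = 28.92/10.90 = 2.65 mM.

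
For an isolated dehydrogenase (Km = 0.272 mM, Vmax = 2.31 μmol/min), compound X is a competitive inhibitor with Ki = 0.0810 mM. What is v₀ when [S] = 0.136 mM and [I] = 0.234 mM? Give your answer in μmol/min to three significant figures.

0.263 μmol/min

α = 1 + [I]/Ki = 1 + 0.234/0.0810 = 3.889.
For a competitive inhibitor, Vmax is unchanged and the apparent Km becomes α·Km: Km,app = 1.06 mM, Vmax,app = 2.31 μmol/min.
v = Vmax,app·[S]/(Km,app + [S]) = 2.31 × 0.136/(1.06 + 0.136) = 0.263 μmol/min.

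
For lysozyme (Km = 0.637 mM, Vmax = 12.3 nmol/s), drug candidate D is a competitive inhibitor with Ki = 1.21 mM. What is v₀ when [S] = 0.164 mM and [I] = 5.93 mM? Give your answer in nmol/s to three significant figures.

0.514 nmol/s

With α = 1 + [I]/Ki = 1 + 5.93/1.21 = 5.901, the competitive rate law is v = Vmax[S] / (αKm + [S]).
v = 12.3×0.164 / (5.901×0.637 + 0.164) = 2.017/3.923 = 0.514 nmol/s.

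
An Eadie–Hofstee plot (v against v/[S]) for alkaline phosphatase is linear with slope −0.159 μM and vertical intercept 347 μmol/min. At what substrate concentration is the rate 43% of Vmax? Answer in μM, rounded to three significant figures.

The Eadie–Hofstee slope gives Km = 0.159 μM (slope = −Km).
v/Vmax = [S]/(Km+[S]) = 0.43 ⇒ [S] = Km·0.43/(1−0.43) = 0.159 × 0.7544 = 0.120 μM.

0.120 μM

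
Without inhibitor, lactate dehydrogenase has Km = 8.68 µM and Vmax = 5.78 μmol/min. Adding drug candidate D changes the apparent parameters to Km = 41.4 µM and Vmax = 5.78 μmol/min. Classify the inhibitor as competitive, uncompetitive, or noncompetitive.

Km increases (8.68 → 41.4 µM) while Vmax is unchanged — the hallmark of competitive inhibition.

competitive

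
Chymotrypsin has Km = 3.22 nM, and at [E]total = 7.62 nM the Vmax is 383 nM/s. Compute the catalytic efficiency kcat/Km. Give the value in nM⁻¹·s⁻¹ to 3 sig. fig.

kcat = Vmax/[E]total = 383/7.62 = 50.3 s⁻¹.
kcat/Km = 50.3/3.22 = 15.6 nM⁻¹·s⁻¹.

15.6 nM⁻¹·s⁻¹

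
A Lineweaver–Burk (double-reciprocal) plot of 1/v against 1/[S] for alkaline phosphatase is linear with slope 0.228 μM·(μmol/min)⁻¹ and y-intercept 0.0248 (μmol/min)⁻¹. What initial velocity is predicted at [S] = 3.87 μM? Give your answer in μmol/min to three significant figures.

11.9 μmol/min

The y-intercept is 1/Vmax, so Vmax = 1/0.0248 = 40.3 μmol/min.
The slope is Km/Vmax, so Km = 0.228 × 40.3 = 9.19 μM.
Then v = 40.3 × 3.87/(9.19 + 3.87) = 11.9 μmol/min.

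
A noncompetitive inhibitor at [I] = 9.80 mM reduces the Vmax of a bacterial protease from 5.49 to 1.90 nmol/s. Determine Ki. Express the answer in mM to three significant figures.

5.19 mM

Noncompetitive: Vmax,app = Vmax/α with α = 1 + [I]/Ki.
α = Vmax/Vmax,app = 5.49/1.90 = 2.889.
Since α = 1 + [I]/Ki, [I]/Ki = 2.889 − 1 = 1.889 and Ki = 9.80/1.889 = 5.19 mM.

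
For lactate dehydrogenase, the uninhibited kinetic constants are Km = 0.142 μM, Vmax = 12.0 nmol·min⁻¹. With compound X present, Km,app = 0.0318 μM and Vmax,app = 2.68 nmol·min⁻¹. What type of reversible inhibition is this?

uncompetitive

Both Km and Vmax decrease by the same factor (~4.47-fold) — characteristic of uncompetitive inhibition.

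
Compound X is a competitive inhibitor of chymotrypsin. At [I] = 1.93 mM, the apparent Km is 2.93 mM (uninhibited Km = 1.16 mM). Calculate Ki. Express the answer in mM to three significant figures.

1.26 mM

Competitive: Km,app = α·Km with α = 1 + [I]/Ki.
α = Km,app/Km = 2.93/1.16 = 2.526.
Since α = 1 + [I]/Ki, [I]/Ki = 2.526 − 1 = 1.526 and Ki = 1.93/1.526 = 1.26 mM.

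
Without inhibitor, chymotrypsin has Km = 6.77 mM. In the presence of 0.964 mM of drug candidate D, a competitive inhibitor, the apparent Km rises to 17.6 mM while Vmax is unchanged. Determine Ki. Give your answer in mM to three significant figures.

0.603 mM

Competitive: Km,app = α·Km with α = 1 + [I]/Ki.
α = Km,app/Km = 17.6/6.77 = 2.600.
Since α = 1 + [I]/Ki, [I]/Ki = 2.600 − 1 = 1.600 and Ki = 0.964/1.600 = 0.603 mM.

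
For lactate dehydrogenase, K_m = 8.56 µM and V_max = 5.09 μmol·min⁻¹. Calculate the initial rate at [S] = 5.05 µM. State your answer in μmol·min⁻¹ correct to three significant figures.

1.89 μmol·min⁻¹

[S]/(Km+[S]) = 5.05/13.61 = 0.3711, the fractional saturation.
v = 0.3711 × Vmax = 0.3711 × 5.09 = 1.89 μmol·min⁻¹.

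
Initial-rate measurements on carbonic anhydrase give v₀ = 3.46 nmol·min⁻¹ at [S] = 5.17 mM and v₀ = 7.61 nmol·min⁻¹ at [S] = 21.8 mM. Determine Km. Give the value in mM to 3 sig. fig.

13.0 mM

From v = Vmax[S]/(Km+[S]), each point gives Vmax = v(Km+[S])/[S].
Equating: 3.46(Km+5.17)/5.17 = 7.61(Km+21.8)/21.8.
0.6692·Km + 3.46 = 0.3491·Km + 7.61, so (0.6692 − 0.3491)·Km = 7.61 − 3.46.
Km = 4.150/0.3202 = 13.0 mM; then Vmax = 3.46(13.0+5.17)/5.17 = 12.1 nmol·min⁻¹.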